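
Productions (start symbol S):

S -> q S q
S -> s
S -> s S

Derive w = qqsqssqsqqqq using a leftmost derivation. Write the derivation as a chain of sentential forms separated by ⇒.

S ⇒ qSq ⇒ qqSqq ⇒ qqsSqq ⇒ qqsqSqqq ⇒ qqsqsSqqq ⇒ qqsqssSqqq ⇒ qqsqssqSqqqq ⇒ qqsqssqsqqqq

S ⇒ qSq   [S -> q S q]
qSq ⇒ qqSqq   [S -> q S q]
qqSqq ⇒ qqsSqq   [S -> s S]
qqsSqq ⇒ qqsqSqqq   [S -> q S q]
qqsqSqqq ⇒ qqsqsSqqq   [S -> s S]
qqsqsSqqq ⇒ qqsqssSqqq   [S -> s S]
qqsqssSqqq ⇒ qqsqssqSqqqq   [S -> q S q]
qqsqssqSqqqq ⇒ qqsqssqsqqqq   [S -> s]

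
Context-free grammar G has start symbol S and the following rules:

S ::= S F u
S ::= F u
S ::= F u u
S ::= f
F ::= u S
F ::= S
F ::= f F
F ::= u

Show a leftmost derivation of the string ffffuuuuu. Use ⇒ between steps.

S ⇒ SFu   [S ::= S F u]
SFu ⇒ SFuFu   [S ::= S F u]
SFuFu ⇒ fFuFu   [S ::= f]
fFuFu ⇒ ffFuFu   [F ::= f F]
ffFuFu ⇒ ffSuFu   [F ::= S]
ffSuFu ⇒ ffFuuuFu   [S ::= F u u]
ffFuuuFu ⇒ fffFuuuFu   [F ::= f F]
fffFuuuFu ⇒ fffSuuuFu   [F ::= S]
fffSuuuFu ⇒ ffffuuuFu   [S ::= f]
ffffuuuFu ⇒ ffffuuuuu   [F ::= u]

S ⇒ SFu ⇒ SFuFu ⇒ fFuFu ⇒ ffFuFu ⇒ ffSuFu ⇒ ffFuuuFu ⇒ fffFuuuFu ⇒ fffSuuuFu ⇒ ffffuuuFu ⇒ ffffuuuuu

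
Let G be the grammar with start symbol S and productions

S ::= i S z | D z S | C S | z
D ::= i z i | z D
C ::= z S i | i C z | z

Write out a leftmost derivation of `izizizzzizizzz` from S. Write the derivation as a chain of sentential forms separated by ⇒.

S ⇒ DzS ⇒ izizS ⇒ iziziSz ⇒ iziziDzSz ⇒ izizizDzSz ⇒ izizizzDzSz ⇒ izizizzzDzSz ⇒ izizizzzizizSz ⇒ izizizzzizizzz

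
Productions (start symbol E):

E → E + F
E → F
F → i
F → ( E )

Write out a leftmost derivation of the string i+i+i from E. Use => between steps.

E=>E+F=>E+F+F=>F+F+F=>i+F+F=>i+i+F=>i+i+i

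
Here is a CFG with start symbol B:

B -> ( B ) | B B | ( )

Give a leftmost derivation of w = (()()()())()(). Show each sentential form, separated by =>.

B=>BB=>BBB=>(B)BB=>(BB)BB=>(BBB)BB=>(BBBB)BB=>(()BBB)BB=>(()()BB)BB=>(()()()B)BB=>(()()()())BB=>(()()()())()B=>(()()()())()()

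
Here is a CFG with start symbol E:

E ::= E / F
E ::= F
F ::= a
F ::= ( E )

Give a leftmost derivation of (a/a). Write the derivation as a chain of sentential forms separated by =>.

E=>F=>(E)=>(E/F)=>(F/F)=>(a/F)=>(a/a)

E => F   [E ::= F]
F => (E)   [F ::= ( E )]
(E) => (E/F)   [E ::= E / F]
(E/F) => (F/F)   [E ::= F]
(F/F) => (a/F)   [F ::= a]
(a/F) => (a/a)   [F ::= a]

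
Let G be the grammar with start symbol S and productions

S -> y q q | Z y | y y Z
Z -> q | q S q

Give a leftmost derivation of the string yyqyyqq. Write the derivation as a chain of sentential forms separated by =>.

S=>yyZ=>yyqSq=>yyqyyZq=>yyqyyqq

S => yyZ   [S -> y y Z]
yyZ => yyqSq   [Z -> q S q]
yyqSq => yyqyyZq   [S -> y y Z]
yyqyyZq => yyqyyqq   [Z -> q]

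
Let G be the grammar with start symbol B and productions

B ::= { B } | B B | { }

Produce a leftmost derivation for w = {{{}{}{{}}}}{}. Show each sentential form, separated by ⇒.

B⇒BB⇒{B}B⇒{{B}}B⇒{{BB}}B⇒{{BBB}}B⇒{{{}BB}}B⇒{{{}{}B}}B⇒{{{}{}{B}}}B⇒{{{}{}{{}}}}B⇒{{{}{}{{}}}}{}

B ⇒ BB   [B ::= B B]
BB ⇒ {B}B   [B ::= { B }]
{B}B ⇒ {{B}}B   [B ::= { B }]
{{B}}B ⇒ {{BB}}B   [B ::= B B]
{{BB}}B ⇒ {{BBB}}B   [B ::= B B]
{{BBB}}B ⇒ {{{}BB}}B   [B ::= { }]
{{{}BB}}B ⇒ {{{}{}B}}B   [B ::= { }]
{{{}{}B}}B ⇒ {{{}{}{B}}}B   [B ::= { B }]
{{{}{}{B}}}B ⇒ {{{}{}{{}}}}B   [B ::= { }]
{{{}{}{{}}}}B ⇒ {{{}{}{{}}}}{}   [B ::= { }]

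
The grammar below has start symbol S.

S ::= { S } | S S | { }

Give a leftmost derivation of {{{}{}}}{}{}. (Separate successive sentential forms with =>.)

S=>SS=>SSS=>{S}SS=>{{S}}SS=>{{SS}}SS=>{{{}S}}SS=>{{{}{}}}SS=>{{{}{}}}{}S=>{{{}{}}}{}{}

S => SS   [S ::= S S]
SS => SSS   [S ::= S S]
SSS => {S}SS   [S ::= { S }]
{S}SS => {{S}}SS   [S ::= { S }]
{{S}}SS => {{SS}}SS   [S ::= S S]
{{SS}}SS => {{{}S}}SS   [S ::= { }]
{{{}S}}SS => {{{}{}}}SS   [S ::= { }]
{{{}{}}}SS => {{{}{}}}{}S   [S ::= { }]
{{{}{}}}{}S => {{{}{}}}{}{}   [S ::= { }]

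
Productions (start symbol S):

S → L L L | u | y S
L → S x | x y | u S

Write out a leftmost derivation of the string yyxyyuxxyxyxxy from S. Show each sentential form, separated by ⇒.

S ⇒ yS ⇒ yyS ⇒ yyLLL ⇒ yyxyLL ⇒ yyxySxL ⇒ yyxyySxL ⇒ yyxyyLLLxL ⇒ yyxyySxLLxL ⇒ yyxyyuxLLxL ⇒ yyxyyuxxyLxL ⇒ yyxyyuxxyxyxL ⇒ yyxyyuxxyxyxxy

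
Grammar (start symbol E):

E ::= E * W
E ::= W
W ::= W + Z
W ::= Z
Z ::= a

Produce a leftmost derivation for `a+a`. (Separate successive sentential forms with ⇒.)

E⇒W⇒W+Z⇒Z+Z⇒a+Z⇒a+a

E ⇒ W   [E ::= W]
W ⇒ W+Z   [W ::= W + Z]
W+Z ⇒ Z+Z   [W ::= Z]
Z+Z ⇒ a+Z   [Z ::= a]
a+Z ⇒ a+a   [Z ::= a]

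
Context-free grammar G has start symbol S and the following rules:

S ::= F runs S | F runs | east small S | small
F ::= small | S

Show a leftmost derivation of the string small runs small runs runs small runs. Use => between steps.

S => F runs   [S ::= F runs]
F runs => S runs   [F ::= S]
S runs => F runs S runs   [S ::= F runs S]
F runs S runs => S runs S runs   [F ::= S]
S runs S runs => F runs runs S runs   [S ::= F runs]
F runs runs S runs => S runs runs S runs   [F ::= S]
S runs runs S runs => F runs S runs runs S runs   [S ::= F runs S]
F runs S runs runs S runs => small runs S runs runs S runs   [F ::= small]
small runs S runs runs S runs => small runs small runs runs S runs   [S ::= small]
small runs small runs runs S runs => small runs small runs runs small runs   [S ::= small]

S => F runs => S runs => F runs S runs => S runs S runs => F runs runs S runs => S runs runs S runs => F runs S runs runs S runs => small runs S runs runs S runs => small runs small runs runs S runs => small runs small runs runs small runs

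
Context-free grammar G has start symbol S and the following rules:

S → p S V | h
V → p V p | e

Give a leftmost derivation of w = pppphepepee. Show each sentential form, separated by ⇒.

S ⇒ pSV   [S → p S V]
pSV ⇒ ppSVV   [S → p S V]
ppSVV ⇒ pppSVVV   [S → p S V]
pppSVVV ⇒ ppppSVVVV   [S → p S V]
ppppSVVVV ⇒ pppphVVVV   [S → h]
pppphVVVV ⇒ ppppheVVV   [V → e]
ppppheVVV ⇒ pppphepVpVV   [V → p V p]
pppphepVpVV ⇒ pppphepepVV   [V → e]
pppphepepVV ⇒ pppphepepeV   [V → e]
pppphepepeV ⇒ pppphepepee   [V → e]

S⇒pSV⇒ppSVV⇒pppSVVV⇒ppppSVVVV⇒pppphVVVV⇒ppppheVVV⇒pppphepVpVV⇒pppphepepVV⇒pppphepepeV⇒pppphepepee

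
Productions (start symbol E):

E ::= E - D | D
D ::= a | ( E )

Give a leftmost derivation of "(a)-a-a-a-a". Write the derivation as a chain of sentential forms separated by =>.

E => E-D => E-D-D => E-D-D-D => E-D-D-D-D => D-D-D-D-D => (E)-D-D-D-D => (D)-D-D-D-D => (a)-D-D-D-D => (a)-a-D-D-D => (a)-a-a-D-D => (a)-a-a-a-D => (a)-a-a-a-a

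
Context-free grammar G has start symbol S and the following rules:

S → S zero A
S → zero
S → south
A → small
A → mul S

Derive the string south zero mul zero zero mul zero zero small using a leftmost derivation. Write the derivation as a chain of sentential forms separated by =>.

S => S zero A => south zero A => south zero mul S => south zero mul S zero A => south zero mul S zero A zero A => south zero mul zero zero A zero A => south zero mul zero zero mul S zero A => south zero mul zero zero mul zero zero A => south zero mul zero zero mul zero zero small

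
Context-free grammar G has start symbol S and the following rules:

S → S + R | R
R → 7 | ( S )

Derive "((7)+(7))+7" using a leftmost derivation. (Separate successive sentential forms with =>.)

S => S+R => R+R => (S)+R => (S+R)+R => (R+R)+R => ((S)+R)+R => ((R)+R)+R => ((7)+R)+R => ((7)+(S))+R => ((7)+(R))+R => ((7)+(7))+R => ((7)+(7))+7

S => S+R   [S → S + R]
S+R => R+R   [S → R]
R+R => (S)+R   [R → ( S )]
(S)+R => (S+R)+R   [S → S + R]
(S+R)+R => (R+R)+R   [S → R]
(R+R)+R => ((S)+R)+R   [R → ( S )]
((S)+R)+R => ((R)+R)+R   [S → R]
((R)+R)+R => ((7)+R)+R   [R → 7]
((7)+R)+R => ((7)+(S))+R   [R → ( S )]
((7)+(S))+R => ((7)+(R))+R   [S → R]
((7)+(R))+R => ((7)+(7))+R   [R → 7]
((7)+(7))+R => ((7)+(7))+7   [R → 7]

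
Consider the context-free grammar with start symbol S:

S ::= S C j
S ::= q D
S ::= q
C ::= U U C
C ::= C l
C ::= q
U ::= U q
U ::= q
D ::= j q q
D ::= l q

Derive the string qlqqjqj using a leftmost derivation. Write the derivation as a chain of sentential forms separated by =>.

S => SCj => SCjCj => qDCjCj => qlqCjCj => qlqqjCj => qlqqjqj

S => SCj   [S ::= S C j]
SCj => SCjCj   [S ::= S C j]
SCjCj => qDCjCj   [S ::= q D]
qDCjCj => qlqCjCj   [D ::= l q]
qlqCjCj => qlqqjCj   [C ::= q]
qlqqjCj => qlqqjqj   [C ::= q]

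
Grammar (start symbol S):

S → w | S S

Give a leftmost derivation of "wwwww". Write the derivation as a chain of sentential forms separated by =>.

S => SS => SSS => SSSS => SSSSS => wSSSS => wwSSS => wwwSS => wwwwS => wwwww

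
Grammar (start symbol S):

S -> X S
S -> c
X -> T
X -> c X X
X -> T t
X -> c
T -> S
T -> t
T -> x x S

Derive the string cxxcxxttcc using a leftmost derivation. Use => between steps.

S => XS => cXXS => cTXS => cxxSXS => cxxcXS => cxxcTS => cxxcxxSS => cxxcxxXSS => cxxcxxTtSS => cxxcxxttSS => cxxcxxttcS => cxxcxxttcc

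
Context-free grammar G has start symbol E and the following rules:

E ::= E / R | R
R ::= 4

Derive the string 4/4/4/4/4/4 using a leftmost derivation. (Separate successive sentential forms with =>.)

E=>E/R=>E/R/R=>E/R/R/R=>E/R/R/R/R=>E/R/R/R/R/R=>R/R/R/R/R/R=>4/R/R/R/R/R=>4/4/R/R/R/R=>4/4/4/R/R/R=>4/4/4/4/R/R=>4/4/4/4/4/R=>4/4/4/4/4/4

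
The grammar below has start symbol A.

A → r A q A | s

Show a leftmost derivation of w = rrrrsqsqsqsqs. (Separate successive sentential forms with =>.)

A => rAqA   [A → r A q A]
rAqA => rrAqAqA   [A → r A q A]
rrAqAqA => rrrAqAqAqA   [A → r A q A]
rrrAqAqAqA => rrrrAqAqAqAqA   [A → r A q A]
rrrrAqAqAqAqA => rrrrsqAqAqAqA   [A → s]
rrrrsqAqAqAqA => rrrrsqsqAqAqA   [A → s]
rrrrsqsqAqAqA => rrrrsqsqsqAqA   [A → s]
rrrrsqsqsqAqA => rrrrsqsqsqsqA   [A → s]
rrrrsqsqsqsqA => rrrrsqsqsqsqs   [A → s]

A => rAqA => rrAqAqA => rrrAqAqAqA => rrrrAqAqAqAqA => rrrrsqAqAqAqA => rrrrsqsqAqAqA => rrrrsqsqsqAqA => rrrrsqsqsqsqA => rrrrsqsqsqsqs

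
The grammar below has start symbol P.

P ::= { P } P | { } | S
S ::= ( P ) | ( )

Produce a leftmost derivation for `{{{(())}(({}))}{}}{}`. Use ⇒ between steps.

P⇒{P}P⇒{{P}P}P⇒{{{P}P}P}P⇒{{{S}P}P}P⇒{{{(P)}P}P}P⇒{{{(S)}P}P}P⇒{{{(())}P}P}P⇒{{{(())}S}P}P⇒{{{(())}(P)}P}P⇒{{{(())}(S)}P}P⇒{{{(())}((P))}P}P⇒{{{(())}(({}))}P}P⇒{{{(())}(({}))}{}}P⇒{{{(())}(({}))}{}}{}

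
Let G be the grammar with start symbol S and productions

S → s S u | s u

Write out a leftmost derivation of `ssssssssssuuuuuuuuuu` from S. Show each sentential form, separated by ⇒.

S ⇒ sSu ⇒ ssSuu ⇒ sssSuuu ⇒ ssssSuuuu ⇒ sssssSuuuuu ⇒ ssssssSuuuuuu ⇒ sssssssSuuuuuuu ⇒ ssssssssSuuuuuuuu ⇒ sssssssssSuuuuuuuuu ⇒ ssssssssssuuuuuuuuuu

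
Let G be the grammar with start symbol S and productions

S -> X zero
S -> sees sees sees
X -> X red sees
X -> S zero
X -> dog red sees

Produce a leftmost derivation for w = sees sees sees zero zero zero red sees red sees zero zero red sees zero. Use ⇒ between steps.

S ⇒ X zero ⇒ X red sees zero ⇒ S zero red sees zero ⇒ X zero zero red sees zero ⇒ X red sees zero zero red sees zero ⇒ X red sees red sees zero zero red sees zero ⇒ S zero red sees red sees zero zero red sees zero ⇒ X zero zero red sees red sees zero zero red sees zero ⇒ S zero zero zero red sees red sees zero zero red sees zero ⇒ sees sees sees zero zero zero red sees red sees zero zero red sees zero

S ⇒ X zero   [S -> X zero]
X zero ⇒ X red sees zero   [X -> X red sees]
X red sees zero ⇒ S zero red sees zero   [X -> S zero]
S zero red sees zero ⇒ X zero zero red sees zero   [S -> X zero]
X zero zero red sees zero ⇒ X red sees zero zero red sees zero   [X -> X red sees]
X red sees zero zero red sees zero ⇒ X red sees red sees zero zero red sees zero   [X -> X red sees]
X red sees red sees zero zero red sees zero ⇒ S zero red sees red sees zero zero red sees zero   [X -> S zero]
S zero red sees red sees zero zero red sees zero ⇒ X zero zero red sees red sees zero zero red sees zero   [S -> X zero]
X zero zero red sees red sees zero zero red sees zero ⇒ S zero zero zero red sees red sees zero zero red sees zero   [X -> S zero]
S zero zero zero red sees red sees zero zero red sees zero ⇒ sees sees sees zero zero zero red sees red sees zero zero red sees zero   [S -> sees sees sees]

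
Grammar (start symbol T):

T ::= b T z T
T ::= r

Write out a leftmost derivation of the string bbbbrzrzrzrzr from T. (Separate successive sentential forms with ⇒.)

T ⇒ bTzT ⇒ bbTzTzT ⇒ bbbTzTzTzT ⇒ bbbbTzTzTzTzT ⇒ bbbbrzTzTzTzT ⇒ bbbbrzrzTzTzT ⇒ bbbbrzrzrzTzT ⇒ bbbbrzrzrzrzT ⇒ bbbbrzrzrzrzr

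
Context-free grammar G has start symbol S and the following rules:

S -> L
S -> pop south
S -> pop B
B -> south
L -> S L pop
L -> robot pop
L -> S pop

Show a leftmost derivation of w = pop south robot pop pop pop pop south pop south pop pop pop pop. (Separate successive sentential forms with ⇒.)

S ⇒ L ⇒ S pop ⇒ L pop ⇒ S L pop pop ⇒ L L pop pop ⇒ S L pop L pop pop ⇒ pop south L pop L pop pop ⇒ pop south S pop pop L pop pop ⇒ pop south L pop pop L pop pop ⇒ pop south robot pop pop pop L pop pop ⇒ pop south robot pop pop pop S L pop pop pop ⇒ pop south robot pop pop pop pop south L pop pop pop ⇒ pop south robot pop pop pop pop south S pop pop pop pop ⇒ pop south robot pop pop pop pop south pop south pop pop pop pop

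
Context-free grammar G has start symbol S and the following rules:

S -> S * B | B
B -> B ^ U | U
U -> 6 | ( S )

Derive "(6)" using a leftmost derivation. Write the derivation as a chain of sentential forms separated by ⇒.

S ⇒ B   [S -> B]
B ⇒ U   [B -> U]
U ⇒ (S)   [U -> ( S )]
(S) ⇒ (B)   [S -> B]
(B) ⇒ (U)   [B -> U]
(U) ⇒ (6)   [U -> 6]

S ⇒ B ⇒ U ⇒ (S) ⇒ (B) ⇒ (U) ⇒ (6)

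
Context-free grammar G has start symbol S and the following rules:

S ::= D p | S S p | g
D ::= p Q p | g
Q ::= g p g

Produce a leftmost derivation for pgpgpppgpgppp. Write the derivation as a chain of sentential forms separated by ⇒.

S ⇒ SSp ⇒ DpSp ⇒ pQppSp ⇒ pgpgppSp ⇒ pgpgppDpp ⇒ pgpgpppQppp ⇒ pgpgpppgpgppp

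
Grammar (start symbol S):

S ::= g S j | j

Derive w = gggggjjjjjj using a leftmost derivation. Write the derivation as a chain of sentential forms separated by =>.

S => gSj   [S ::= g S j]
gSj => ggSjj   [S ::= g S j]
ggSjj => gggSjjj   [S ::= g S j]
gggSjjj => ggggSjjjj   [S ::= g S j]
ggggSjjjj => gggggSjjjjj   [S ::= g S j]
gggggSjjjjj => gggggjjjjjj   [S ::= j]

S=>gSj=>ggSjj=>gggSjjj=>ggggSjjjj=>gggggSjjjjj=>gggggjjjjjj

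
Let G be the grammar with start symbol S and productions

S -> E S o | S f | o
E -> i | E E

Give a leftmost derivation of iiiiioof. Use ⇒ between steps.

S⇒Sf⇒ESof⇒EESof⇒EEESof⇒iEESof⇒iEEESof⇒iEEEESof⇒iiEEESof⇒iiiEESof⇒iiiiESof⇒iiiiiSof⇒iiiiioof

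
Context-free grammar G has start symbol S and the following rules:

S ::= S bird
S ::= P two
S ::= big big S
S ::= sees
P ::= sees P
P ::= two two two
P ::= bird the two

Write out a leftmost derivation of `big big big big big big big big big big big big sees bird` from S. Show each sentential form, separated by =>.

S => big big S   [S ::= big big S]
big big S => big big big big S   [S ::= big big S]
big big big big S => big big big big big big S   [S ::= big big S]
big big big big big big S => big big big big big big big big S   [S ::= big big S]
big big big big big big big big S => big big big big big big big big big big S   [S ::= big big S]
big big big big big big big big big big S => big big big big big big big big big big S bird   [S ::= S bird]
big big big big big big big big big big S bird => big big big big big big big big big big big big S bird   [S ::= big big S]
big big big big big big big big big big big big S bird => big big big big big big big big big big big big sees bird   [S ::= sees]

S => big big S => big big big big S => big big big big big big S => big big big big big big big big S => big big big big big big big big big big S => big big big big big big big big big big S bird => big big big big big big big big big big big big S bird => big big big big big big big big big big big big sees bird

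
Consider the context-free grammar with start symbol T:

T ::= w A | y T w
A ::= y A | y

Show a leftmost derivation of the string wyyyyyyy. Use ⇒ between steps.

T⇒wA⇒wyA⇒wyyA⇒wyyyA⇒wyyyyA⇒wyyyyyA⇒wyyyyyyA⇒wyyyyyyy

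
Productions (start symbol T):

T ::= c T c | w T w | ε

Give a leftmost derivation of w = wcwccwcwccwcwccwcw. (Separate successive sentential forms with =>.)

T=>wTw=>wcTcw=>wcwTwcw=>wcwcTcwcw=>wcwccTccwcw=>wcwccwTwccwcw=>wcwccwcTcwccwcw=>wcwccwcwTwcwccwcw=>wcwccwcwcTcwcwccwcw=>wcwccwcwccwcwccwcw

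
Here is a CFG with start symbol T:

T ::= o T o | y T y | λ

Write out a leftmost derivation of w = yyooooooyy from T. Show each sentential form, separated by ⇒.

T ⇒ yTy   [T ::= y T y]
yTy ⇒ yyTyy   [T ::= y T y]
yyTyy ⇒ yyoToyy   [T ::= o T o]
yyoToyy ⇒ yyooTooyy   [T ::= o T o]
yyooTooyy ⇒ yyoooToooyy   [T ::= o T o]
yyoooToooyy ⇒ yyooooooyy   [T ::= λ]

T⇒yTy⇒yyTyy⇒yyoToyy⇒yyooTooyy⇒yyoooToooyy⇒yyooooooyy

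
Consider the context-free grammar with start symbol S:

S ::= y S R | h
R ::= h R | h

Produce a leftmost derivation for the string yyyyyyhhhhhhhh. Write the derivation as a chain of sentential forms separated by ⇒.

S⇒ySR⇒yySRR⇒yyySRRR⇒yyyySRRRR⇒yyyyySRRRRR⇒yyyyyySRRRRRR⇒yyyyyyhRRRRRR⇒yyyyyyhhRRRRRR⇒yyyyyyhhhRRRRR⇒yyyyyyhhhhRRRR⇒yyyyyyhhhhhRRR⇒yyyyyyhhhhhhRR⇒yyyyyyhhhhhhhR⇒yyyyyyhhhhhhhh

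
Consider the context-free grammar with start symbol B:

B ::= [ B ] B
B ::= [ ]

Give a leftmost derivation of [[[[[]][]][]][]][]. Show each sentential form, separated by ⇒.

B ⇒ [B]B ⇒ [[B]B]B ⇒ [[[B]B]B]B ⇒ [[[[B]B]B]B]B ⇒ [[[[[]]B]B]B]B ⇒ [[[[[]][]]B]B]B ⇒ [[[[[]][]][]]B]B ⇒ [[[[[]][]][]][]]B ⇒ [[[[[]][]][]][]][]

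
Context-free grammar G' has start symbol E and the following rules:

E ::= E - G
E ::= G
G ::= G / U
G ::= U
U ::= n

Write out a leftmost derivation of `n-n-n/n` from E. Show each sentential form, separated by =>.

E => E-G   [E ::= E - G]
E-G => E-G-G   [E ::= E - G]
E-G-G => G-G-G   [E ::= G]
G-G-G => U-G-G   [G ::= U]
U-G-G => n-G-G   [U ::= n]
n-G-G => n-U-G   [G ::= U]
n-U-G => n-n-G   [U ::= n]
n-n-G => n-n-G/U   [G ::= G / U]
n-n-G/U => n-n-U/U   [G ::= U]
n-n-U/U => n-n-n/U   [U ::= n]
n-n-n/U => n-n-n/n   [U ::= n]

E => E-G => E-G-G => G-G-G => U-G-G => n-G-G => n-U-G => n-n-G => n-n-G/U => n-n-U/U => n-n-n/U => n-n-n/n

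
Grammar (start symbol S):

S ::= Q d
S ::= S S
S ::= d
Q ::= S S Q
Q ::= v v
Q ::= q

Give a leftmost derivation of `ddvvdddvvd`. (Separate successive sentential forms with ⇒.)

S⇒Qd⇒SSQd⇒dSQd⇒dSSQd⇒dSSSQd⇒ddSSQd⇒ddQdSQd⇒ddvvdSQd⇒ddvvdSSQd⇒ddvvddSQd⇒ddvvdddQd⇒ddvvdddvvd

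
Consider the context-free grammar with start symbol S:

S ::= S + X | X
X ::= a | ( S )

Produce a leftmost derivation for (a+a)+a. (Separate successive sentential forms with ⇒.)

S⇒S+X⇒X+X⇒(S)+X⇒(S+X)+X⇒(X+X)+X⇒(a+X)+X⇒(a+a)+X⇒(a+a)+a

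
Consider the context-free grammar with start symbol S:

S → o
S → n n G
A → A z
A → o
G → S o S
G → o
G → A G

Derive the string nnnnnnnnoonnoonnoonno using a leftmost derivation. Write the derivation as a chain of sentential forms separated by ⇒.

S ⇒ nnG ⇒ nnSoS ⇒ nnnnGoS ⇒ nnnnSoSoS ⇒ nnnnnnGoSoS ⇒ nnnnnnSoSoSoS ⇒ nnnnnnnnGoSoSoS ⇒ nnnnnnnnooSoSoS ⇒ nnnnnnnnoonnGoSoS ⇒ nnnnnnnnoonnooSoS ⇒ nnnnnnnnoonnoonnGoS ⇒ nnnnnnnnoonnoonnooS ⇒ nnnnnnnnoonnoonnoonnG ⇒ nnnnnnnnoonnoonnoonno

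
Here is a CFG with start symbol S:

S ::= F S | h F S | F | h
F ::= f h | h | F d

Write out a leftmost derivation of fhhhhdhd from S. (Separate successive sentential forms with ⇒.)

S ⇒ FS ⇒ fhS ⇒ fhhFS ⇒ fhhhS ⇒ fhhhFS ⇒ fhhhFdS ⇒ fhhhhdS ⇒ fhhhhdF ⇒ fhhhhdFd ⇒ fhhhhdhd

S ⇒ FS   [S ::= F S]
FS ⇒ fhS   [F ::= f h]
fhS ⇒ fhhFS   [S ::= h F S]
fhhFS ⇒ fhhhS   [F ::= h]
fhhhS ⇒ fhhhFS   [S ::= F S]
fhhhFS ⇒ fhhhFdS   [F ::= F d]
fhhhFdS ⇒ fhhhhdS   [F ::= h]
fhhhhdS ⇒ fhhhhdF   [S ::= F]
fhhhhdF ⇒ fhhhhdFd   [F ::= F d]
fhhhhdFd ⇒ fhhhhdhd   [F ::= h]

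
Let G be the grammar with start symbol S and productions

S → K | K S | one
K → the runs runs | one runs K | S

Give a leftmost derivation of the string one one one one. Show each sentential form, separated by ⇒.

S ⇒ K S ⇒ S S ⇒ K S S ⇒ S S S ⇒ K S S S ⇒ S S S S ⇒ one S S S ⇒ one one S S ⇒ one one one S ⇒ one one one one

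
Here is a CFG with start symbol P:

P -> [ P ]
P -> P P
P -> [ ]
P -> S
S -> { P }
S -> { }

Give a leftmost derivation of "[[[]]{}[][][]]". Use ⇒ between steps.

P ⇒ [P] ⇒ [PP] ⇒ [PPP] ⇒ [[P]PP] ⇒ [[[]]PP] ⇒ [[[]]PPP] ⇒ [[[]]SPP] ⇒ [[[]]{}PP] ⇒ [[[]]{}PPP] ⇒ [[[]]{}[]PP] ⇒ [[[]]{}[][]P] ⇒ [[[]]{}[][][]]

P ⇒ [P]   [P -> [ P ]]
[P] ⇒ [PP]   [P -> P P]
[PP] ⇒ [PPP]   [P -> P P]
[PPP] ⇒ [[P]PP]   [P -> [ P ]]
[[P]PP] ⇒ [[[]]PP]   [P -> [ ]]
[[[]]PP] ⇒ [[[]]PPP]   [P -> P P]
[[[]]PPP] ⇒ [[[]]SPP]   [P -> S]
[[[]]SPP] ⇒ [[[]]{}PP]   [S -> { }]
[[[]]{}PP] ⇒ [[[]]{}PPP]   [P -> P P]
[[[]]{}PPP] ⇒ [[[]]{}[]PP]   [P -> [ ]]
[[[]]{}[]PP] ⇒ [[[]]{}[][]P]   [P -> [ ]]
[[[]]{}[][]P] ⇒ [[[]]{}[][][]]   [P -> [ ]]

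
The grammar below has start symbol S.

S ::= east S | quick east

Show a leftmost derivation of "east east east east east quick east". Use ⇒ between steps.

S ⇒ east S   [S ::= east S]
east S ⇒ east east S   [S ::= east S]
east east S ⇒ east east east S   [S ::= east S]
east east east S ⇒ east east east east S   [S ::= east S]
east east east east S ⇒ east east east east east S   [S ::= east S]
east east east east east S ⇒ east east east east east quick east   [S ::= quick east]

S ⇒ east S ⇒ east east S ⇒ east east east S ⇒ east east east east S ⇒ east east east east east S ⇒ east east east east east quick east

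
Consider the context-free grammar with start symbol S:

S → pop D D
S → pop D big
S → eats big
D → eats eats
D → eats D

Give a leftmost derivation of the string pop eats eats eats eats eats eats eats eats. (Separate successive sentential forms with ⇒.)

S ⇒ pop D D ⇒ pop eats D D ⇒ pop eats eats eats D ⇒ pop eats eats eats eats D ⇒ pop eats eats eats eats eats D ⇒ pop eats eats eats eats eats eats D ⇒ pop eats eats eats eats eats eats eats eats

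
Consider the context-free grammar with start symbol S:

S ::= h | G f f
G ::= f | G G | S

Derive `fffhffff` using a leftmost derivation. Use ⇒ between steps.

S ⇒ Gff   [S ::= G f f]
Gff ⇒ GGff   [G ::= G G]
GGff ⇒ GGGff   [G ::= G G]
GGGff ⇒ GGGGff   [G ::= G G]
GGGGff ⇒ SGGGff   [G ::= S]
SGGGff ⇒ GffGGGff   [S ::= G f f]
GffGGGff ⇒ fffGGGff   [G ::= f]
fffGGGff ⇒ fffSGGff   [G ::= S]
fffSGGff ⇒ fffhGGff   [S ::= h]
fffhGGff ⇒ fffhfGff   [G ::= f]
fffhfGff ⇒ fffhffff   [G ::= f]

S ⇒ Gff ⇒ GGff ⇒ GGGff ⇒ GGGGff ⇒ SGGGff ⇒ GffGGGff ⇒ fffGGGff ⇒ fffSGGff ⇒ fffhGGff ⇒ fffhfGff ⇒ fffhffff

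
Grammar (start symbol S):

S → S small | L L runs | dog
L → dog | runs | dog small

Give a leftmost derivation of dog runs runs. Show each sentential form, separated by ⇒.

S ⇒ L L runs ⇒ dog L runs ⇒ dog runs runs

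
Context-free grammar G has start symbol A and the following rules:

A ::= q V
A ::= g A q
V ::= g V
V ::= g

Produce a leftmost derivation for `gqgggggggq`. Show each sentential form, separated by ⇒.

A ⇒ gAq ⇒ gqVq ⇒ gqgVq ⇒ gqggVq ⇒ gqgggVq ⇒ gqggggVq ⇒ gqgggggVq ⇒ gqggggggVq ⇒ gqgggggggq

A ⇒ gAq   [A ::= g A q]
gAq ⇒ gqVq   [A ::= q V]
gqVq ⇒ gqgVq   [V ::= g V]
gqgVq ⇒ gqggVq   [V ::= g V]
gqggVq ⇒ gqgggVq   [V ::= g V]
gqgggVq ⇒ gqggggVq   [V ::= g V]
gqggggVq ⇒ gqgggggVq   [V ::= g V]
gqgggggVq ⇒ gqggggggVq   [V ::= g V]
gqggggggVq ⇒ gqgggggggq   [V ::= g]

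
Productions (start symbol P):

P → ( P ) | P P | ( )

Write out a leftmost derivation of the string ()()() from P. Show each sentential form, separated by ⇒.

P ⇒ PP   [P → P P]
PP ⇒ ()P   [P → ( )]
()P ⇒ ()PP   [P → P P]
()PP ⇒ ()()P   [P → ( )]
()()P ⇒ ()()()   [P → ( )]

P⇒PP⇒()P⇒()PP⇒()()P⇒()()()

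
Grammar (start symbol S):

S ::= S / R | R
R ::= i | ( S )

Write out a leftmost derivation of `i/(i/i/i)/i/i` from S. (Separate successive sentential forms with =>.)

S => S/R => S/R/R => S/R/R/R => R/R/R/R => i/R/R/R => i/(S)/R/R => i/(S/R)/R/R => i/(S/R/R)/R/R => i/(R/R/R)/R/R => i/(i/R/R)/R/R => i/(i/i/R)/R/R => i/(i/i/i)/R/R => i/(i/i/i)/i/R => i/(i/i/i)/i/i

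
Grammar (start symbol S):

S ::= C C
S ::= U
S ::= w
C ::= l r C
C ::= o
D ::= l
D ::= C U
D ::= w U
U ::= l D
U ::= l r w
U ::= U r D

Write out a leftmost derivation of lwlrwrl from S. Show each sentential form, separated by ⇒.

S ⇒ U   [S ::= U]
U ⇒ lD   [U ::= l D]
lD ⇒ lwU   [D ::= w U]
lwU ⇒ lwUrD   [U ::= U r D]
lwUrD ⇒ lwlrwrD   [U ::= l r w]
lwlrwrD ⇒ lwlrwrl   [D ::= l]

S⇒U⇒lD⇒lwU⇒lwUrD⇒lwlrwrD⇒lwlrwrl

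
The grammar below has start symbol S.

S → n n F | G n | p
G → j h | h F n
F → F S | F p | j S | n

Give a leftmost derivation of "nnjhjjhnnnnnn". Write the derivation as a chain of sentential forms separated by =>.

S => nnF => nnjS => nnjGn => nnjhFnn => nnjhFSnn => nnjhjSSnn => nnjhjGnSnn => nnjhjjhnSnn => nnjhjjhnnnFnn => nnjhjjhnnnnnn

S => nnF   [S → n n F]
nnF => nnjS   [F → j S]
nnjS => nnjGn   [S → G n]
nnjGn => nnjhFnn   [G → h F n]
nnjhFnn => nnjhFSnn   [F → F S]
nnjhFSnn => nnjhjSSnn   [F → j S]
nnjhjSSnn => nnjhjGnSnn   [S → G n]
nnjhjGnSnn => nnjhjjhnSnn   [G → j h]
nnjhjjhnSnn => nnjhjjhnnnFnn   [S → n n F]
nnjhjjhnnnFnn => nnjhjjhnnnnnn   [F → n]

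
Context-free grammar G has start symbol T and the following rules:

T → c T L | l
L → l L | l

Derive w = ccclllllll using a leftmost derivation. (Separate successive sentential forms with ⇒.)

T⇒cTL⇒ccTLL⇒cccTLLL⇒ccclLLL⇒cccllLLL⇒ccclllLL⇒cccllllLL⇒ccclllllLL⇒cccllllllL⇒ccclllllll

T ⇒ cTL   [T → c T L]
cTL ⇒ ccTLL   [T → c T L]
ccTLL ⇒ cccTLLL   [T → c T L]
cccTLLL ⇒ ccclLLL   [T → l]
ccclLLL ⇒ cccllLLL   [L → l L]
cccllLLL ⇒ ccclllLL   [L → l]
ccclllLL ⇒ cccllllLL   [L → l L]
cccllllLL ⇒ ccclllllLL   [L → l L]
ccclllllLL ⇒ cccllllllL   [L → l]
cccllllllL ⇒ ccclllllll   [L → l]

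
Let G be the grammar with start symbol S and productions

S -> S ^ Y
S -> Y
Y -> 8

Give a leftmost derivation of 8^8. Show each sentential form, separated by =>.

S => S^Y => Y^Y => 8^Y => 8^8

S => S^Y   [S -> S ^ Y]
S^Y => Y^Y   [S -> Y]
Y^Y => 8^Y   [Y -> 8]
8^Y => 8^8   [Y -> 8]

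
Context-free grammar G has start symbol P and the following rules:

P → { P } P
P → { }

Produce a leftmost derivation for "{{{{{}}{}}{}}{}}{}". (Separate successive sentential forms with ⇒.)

P ⇒ {P}P   [P → { P } P]
{P}P ⇒ {{P}P}P   [P → { P } P]
{{P}P}P ⇒ {{{P}P}P}P   [P → { P } P]
{{{P}P}P}P ⇒ {{{{P}P}P}P}P   [P → { P } P]
{{{{P}P}P}P}P ⇒ {{{{{}}P}P}P}P   [P → { }]
{{{{{}}P}P}P}P ⇒ {{{{{}}{}}P}P}P   [P → { }]
{{{{{}}{}}P}P}P ⇒ {{{{{}}{}}{}}P}P   [P → { }]
{{{{{}}{}}{}}P}P ⇒ {{{{{}}{}}{}}{}}P   [P → { }]
{{{{{}}{}}{}}{}}P ⇒ {{{{{}}{}}{}}{}}{}   [P → { }]

P ⇒ {P}P ⇒ {{P}P}P ⇒ {{{P}P}P}P ⇒ {{{{P}P}P}P}P ⇒ {{{{{}}P}P}P}P ⇒ {{{{{}}{}}P}P}P ⇒ {{{{{}}{}}{}}P}P ⇒ {{{{{}}{}}{}}{}}P ⇒ {{{{{}}{}}{}}{}}{}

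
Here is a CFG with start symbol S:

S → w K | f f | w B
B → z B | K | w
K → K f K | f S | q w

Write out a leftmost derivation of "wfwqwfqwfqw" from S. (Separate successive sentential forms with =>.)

S => wK => wfS => wfwB => wfwK => wfwKfK => wfwKfKfK => wfwqwfKfK => wfwqwfqwfK => wfwqwfqwfqw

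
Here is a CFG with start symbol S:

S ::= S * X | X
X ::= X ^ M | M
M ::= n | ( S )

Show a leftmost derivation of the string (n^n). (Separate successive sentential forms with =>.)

S => X   [S ::= X]
X => M   [X ::= M]
M => (S)   [M ::= ( S )]
(S) => (X)   [S ::= X]
(X) => (X^M)   [X ::= X ^ M]
(X^M) => (M^M)   [X ::= M]
(M^M) => (n^M)   [M ::= n]
(n^M) => (n^n)   [M ::= n]

S => X => M => (S) => (X) => (X^M) => (M^M) => (n^M) => (n^n)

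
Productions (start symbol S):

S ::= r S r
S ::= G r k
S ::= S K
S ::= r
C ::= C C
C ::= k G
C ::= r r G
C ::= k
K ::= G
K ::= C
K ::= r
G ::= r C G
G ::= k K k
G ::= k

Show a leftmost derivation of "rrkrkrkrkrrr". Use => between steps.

S => SK   [S ::= S K]
SK => rSrK   [S ::= r S r]
rSrK => rSKrK   [S ::= S K]
rSKrK => rSKKrK   [S ::= S K]
rSKKrK => rrSrKKrK   [S ::= r S r]
rrSrKKrK => rrGrkrKKrK   [S ::= G r k]
rrGrkrKKrK => rrkKkrkrKKrK   [G ::= k K k]
rrkKkrkrKKrK => rrkrkrkrKKrK   [K ::= r]
rrkrkrkrKKrK => rrkrkrkrCKrK   [K ::= C]
rrkrkrkrCKrK => rrkrkrkrkKrK   [C ::= k]
rrkrkrkrkKrK => rrkrkrkrkrrK   [K ::= r]
rrkrkrkrkrrK => rrkrkrkrkrrr   [K ::= r]

S => SK => rSrK => rSKrK => rSKKrK => rrSrKKrK => rrGrkrKKrK => rrkKkrkrKKrK => rrkrkrkrKKrK => rrkrkrkrCKrK => rrkrkrkrkKrK => rrkrkrkrkrrK => rrkrkrkrkrrr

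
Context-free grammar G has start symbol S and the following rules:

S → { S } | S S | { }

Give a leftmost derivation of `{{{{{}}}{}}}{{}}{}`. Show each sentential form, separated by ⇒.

S⇒SS⇒SSS⇒{S}SS⇒{{S}}SS⇒{{SS}}SS⇒{{{S}S}}SS⇒{{{{S}}S}}SS⇒{{{{{}}}S}}SS⇒{{{{{}}}{}}}SS⇒{{{{{}}}{}}}{S}S⇒{{{{{}}}{}}}{{}}S⇒{{{{{}}}{}}}{{}}{}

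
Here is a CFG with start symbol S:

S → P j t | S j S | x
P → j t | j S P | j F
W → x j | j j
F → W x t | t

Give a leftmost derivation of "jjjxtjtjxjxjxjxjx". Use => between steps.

S=>SjS=>SjSjS=>SjSjSjS=>SjSjSjSjS=>PjtjSjSjSjS=>jFjtjSjSjSjS=>jWxtjtjSjSjSjS=>jjjxtjtjSjSjSjS=>jjjxtjtjSjSjSjSjS=>jjjxtjtjxjSjSjSjS=>jjjxtjtjxjxjSjSjS=>jjjxtjtjxjxjxjSjS=>jjjxtjtjxjxjxjxjS=>jjjxtjtjxjxjxjxjx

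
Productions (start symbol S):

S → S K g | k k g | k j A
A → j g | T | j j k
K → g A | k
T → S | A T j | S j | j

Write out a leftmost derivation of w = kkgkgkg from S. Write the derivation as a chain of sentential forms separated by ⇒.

S ⇒ SKg   [S → S K g]
SKg ⇒ SKgKg   [S → S K g]
SKgKg ⇒ kkgKgKg   [S → k k g]
kkgKgKg ⇒ kkgkgKg   [K → k]
kkgkgKg ⇒ kkgkgkg   [K → k]

S⇒SKg⇒SKgKg⇒kkgKgKg⇒kkgkgKg⇒kkgkgkg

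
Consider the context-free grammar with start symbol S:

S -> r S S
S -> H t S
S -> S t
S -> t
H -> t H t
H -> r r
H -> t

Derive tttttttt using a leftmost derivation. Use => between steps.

S => HtS   [S -> H t S]
HtS => tHttS   [H -> t H t]
tHttS => ttHtttS   [H -> t H t]
ttHtttS => ttttttS   [H -> t]
ttttttS => ttttttSt   [S -> S t]
ttttttSt => tttttttt   [S -> t]

S => HtS => tHttS => ttHtttS => ttttttS => ttttttSt => tttttttt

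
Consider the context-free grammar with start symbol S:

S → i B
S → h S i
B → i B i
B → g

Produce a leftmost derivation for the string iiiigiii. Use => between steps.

S=>iB=>iiBi=>iiiBii=>iiiiBiii=>iiiigiii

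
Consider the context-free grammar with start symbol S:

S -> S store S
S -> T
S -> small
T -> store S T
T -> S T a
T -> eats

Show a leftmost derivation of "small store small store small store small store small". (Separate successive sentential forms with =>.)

S => S store S => S store S store S => S store S store S store S => S store S store S store S store S => small store S store S store S store S => small store small store S store S store S => small store small store small store S store S => small store small store small store small store S => small store small store small store small store small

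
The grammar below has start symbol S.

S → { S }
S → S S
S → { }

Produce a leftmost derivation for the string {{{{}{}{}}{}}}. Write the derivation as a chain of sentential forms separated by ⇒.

S ⇒ {S}   [S → { S }]
{S} ⇒ {{S}}   [S → { S }]
{{S}} ⇒ {{SS}}   [S → S S]
{{SS}} ⇒ {{{S}S}}   [S → { S }]
{{{S}S}} ⇒ {{{SS}S}}   [S → S S]
{{{SS}S}} ⇒ {{{SSS}S}}   [S → S S]
{{{SSS}S}} ⇒ {{{{}SS}S}}   [S → { }]
{{{{}SS}S}} ⇒ {{{{}{}S}S}}   [S → { }]
{{{{}{}S}S}} ⇒ {{{{}{}{}}S}}   [S → { }]
{{{{}{}{}}S}} ⇒ {{{{}{}{}}{}}}   [S → { }]

S⇒{S}⇒{{S}}⇒{{SS}}⇒{{{S}S}}⇒{{{SS}S}}⇒{{{SSS}S}}⇒{{{{}SS}S}}⇒{{{{}{}S}S}}⇒{{{{}{}{}}S}}⇒{{{{}{}{}}{}}}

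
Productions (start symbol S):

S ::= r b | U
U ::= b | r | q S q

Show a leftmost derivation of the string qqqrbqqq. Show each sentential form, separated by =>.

S => U => qSq => qUq => qqSqq => qqUqq => qqqSqqq => qqqrbqqq

S => U   [S ::= U]
U => qSq   [U ::= q S q]
qSq => qUq   [S ::= U]
qUq => qqSqq   [U ::= q S q]
qqSqq => qqUqq   [S ::= U]
qqUqq => qqqSqqq   [U ::= q S q]
qqqSqqq => qqqrbqqq   [S ::= r b]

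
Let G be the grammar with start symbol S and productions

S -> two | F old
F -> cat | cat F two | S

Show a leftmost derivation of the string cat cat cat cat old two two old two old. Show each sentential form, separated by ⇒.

S ⇒ F old   [S -> F old]
F old ⇒ cat F two old   [F -> cat F two]
cat F two old ⇒ cat S two old   [F -> S]
cat S two old ⇒ cat F old two old   [S -> F old]
cat F old two old ⇒ cat cat F two old two old   [F -> cat F two]
cat cat F two old two old ⇒ cat cat cat F two two old two old   [F -> cat F two]
cat cat cat F two two old two old ⇒ cat cat cat S two two old two old   [F -> S]
cat cat cat S two two old two old ⇒ cat cat cat F old two two old two old   [S -> F old]
cat cat cat F old two two old two old ⇒ cat cat cat cat old two two old two old   [F -> cat]

S ⇒ F old ⇒ cat F two old ⇒ cat S two old ⇒ cat F old two old ⇒ cat cat F two old two old ⇒ cat cat cat F two two old two old ⇒ cat cat cat S two two old two old ⇒ cat cat cat F old two two old two old ⇒ cat cat cat cat old two two old two old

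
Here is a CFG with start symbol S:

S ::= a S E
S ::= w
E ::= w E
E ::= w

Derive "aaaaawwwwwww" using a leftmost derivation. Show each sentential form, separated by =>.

S => aSE => aaSEE => aaaSEEE => aaaaSEEEE => aaaaaSEEEEE => aaaaawEEEEE => aaaaawwEEEEE => aaaaawwwEEEE => aaaaawwwwEEE => aaaaawwwwwEE => aaaaawwwwwwE => aaaaawwwwwww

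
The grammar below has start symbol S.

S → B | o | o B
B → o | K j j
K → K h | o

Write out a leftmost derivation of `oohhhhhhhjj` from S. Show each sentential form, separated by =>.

S => oB => oKjj => oKhjj => oKhhjj => oKhhhjj => oKhhhhjj => oKhhhhhjj => oKhhhhhhjj => oKhhhhhhhjj => oohhhhhhhjj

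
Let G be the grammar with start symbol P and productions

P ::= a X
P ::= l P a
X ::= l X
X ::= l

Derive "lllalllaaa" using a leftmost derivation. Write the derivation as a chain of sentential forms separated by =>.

P => lPa => llPaa => lllPaaa => lllaXaaa => lllalXaaa => lllallXaaa => lllalllaaa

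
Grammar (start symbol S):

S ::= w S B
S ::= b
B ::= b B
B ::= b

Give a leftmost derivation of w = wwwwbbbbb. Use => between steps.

S => wSB => wwSBB => wwwSBBB => wwwwSBBBB => wwwwbBBBB => wwwwbbBBB => wwwwbbbBB => wwwwbbbbB => wwwwbbbbb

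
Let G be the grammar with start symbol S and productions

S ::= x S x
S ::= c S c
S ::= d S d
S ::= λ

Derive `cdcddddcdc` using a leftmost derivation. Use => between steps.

S=>cSc=>cdSdc=>cdcScdc=>cdcdSdcdc=>cdcddSddcdc=>cdcddddcdc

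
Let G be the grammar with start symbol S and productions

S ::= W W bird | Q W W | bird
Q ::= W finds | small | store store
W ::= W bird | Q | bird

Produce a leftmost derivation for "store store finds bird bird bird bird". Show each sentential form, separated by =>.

S => W W bird => Q W bird => W finds W bird => Q finds W bird => store store finds W bird => store store finds W bird bird => store store finds W bird bird bird => store store finds bird bird bird bird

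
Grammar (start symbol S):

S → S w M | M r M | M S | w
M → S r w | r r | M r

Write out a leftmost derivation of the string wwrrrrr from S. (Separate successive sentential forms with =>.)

S => SwM => wwM => wwMr => wwMrr => wwMrrr => wwrrrrr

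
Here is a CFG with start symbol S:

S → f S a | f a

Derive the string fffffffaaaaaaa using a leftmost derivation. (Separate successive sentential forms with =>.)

S=>fSa=>ffSaa=>fffSaaa=>ffffSaaaa=>fffffSaaaaa=>ffffffSaaaaaa=>fffffffaaaaaaa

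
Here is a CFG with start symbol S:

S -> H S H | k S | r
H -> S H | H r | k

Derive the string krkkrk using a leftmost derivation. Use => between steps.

S => HSH   [S -> H S H]
HSH => SHSH   [H -> S H]
SHSH => HSHHSH   [S -> H S H]
HSHHSH => kSHHSH   [H -> k]
kSHHSH => krHHSH   [S -> r]
krHHSH => krkHSH   [H -> k]
krkHSH => krkkSH   [H -> k]
krkkSH => krkkrH   [S -> r]
krkkrH => krkkrk   [H -> k]

S => HSH => SHSH => HSHHSH => kSHHSH => krHHSH => krkHSH => krkkSH => krkkrH => krkkrk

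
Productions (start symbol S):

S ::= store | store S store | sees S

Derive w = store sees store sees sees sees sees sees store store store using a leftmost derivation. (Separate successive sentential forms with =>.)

S => store S store   [S ::= store S store]
store S store => store sees S store   [S ::= sees S]
store sees S store => store sees store S store store   [S ::= store S store]
store sees store S store store => store sees store sees S store store   [S ::= sees S]
store sees store sees S store store => store sees store sees sees S store store   [S ::= sees S]
store sees store sees sees S store store => store sees store sees sees sees S store store   [S ::= sees S]
store sees store sees sees sees S store store => store sees store sees sees sees sees S store store   [S ::= sees S]
store sees store sees sees sees sees S store store => store sees store sees sees sees sees sees S store store   [S ::= sees S]
store sees store sees sees sees sees sees S store store => store sees store sees sees sees sees sees store store store   [S ::= store]

S => store S store => store sees S store => store sees store S store store => store sees store sees S store store => store sees store sees sees S store store => store sees store sees sees sees S store store => store sees store sees sees sees sees S store store => store sees store sees sees sees sees sees S store store => store sees store sees sees sees sees sees store store store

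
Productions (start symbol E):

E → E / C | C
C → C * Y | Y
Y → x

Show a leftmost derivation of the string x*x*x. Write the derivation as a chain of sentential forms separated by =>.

E => C   [E → C]
C => C*Y   [C → C * Y]
C*Y => C*Y*Y   [C → C * Y]
C*Y*Y => Y*Y*Y   [C → Y]
Y*Y*Y => x*Y*Y   [Y → x]
x*Y*Y => x*x*Y   [Y → x]
x*x*Y => x*x*x   [Y → x]

E=>C=>C*Y=>C*Y*Y=>Y*Y*Y=>x*Y*Y=>x*x*Y=>x*x*x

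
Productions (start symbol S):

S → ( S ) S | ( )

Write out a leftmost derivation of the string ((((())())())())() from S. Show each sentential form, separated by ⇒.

S ⇒ (S)S ⇒ ((S)S)S ⇒ (((S)S)S)S ⇒ ((((S)S)S)S)S ⇒ ((((())S)S)S)S ⇒ ((((())())S)S)S ⇒ ((((())())())S)S ⇒ ((((())())())())S ⇒ ((((())())())())()

S ⇒ (S)S   [S → ( S ) S]
(S)S ⇒ ((S)S)S   [S → ( S ) S]
((S)S)S ⇒ (((S)S)S)S   [S → ( S ) S]
(((S)S)S)S ⇒ ((((S)S)S)S)S   [S → ( S ) S]
((((S)S)S)S)S ⇒ ((((())S)S)S)S   [S → ( )]
((((())S)S)S)S ⇒ ((((())())S)S)S   [S → ( )]
((((())())S)S)S ⇒ ((((())())())S)S   [S → ( )]
((((())())())S)S ⇒ ((((())())())())S   [S → ( )]
((((())())())())S ⇒ ((((())())())())()   [S → ( )]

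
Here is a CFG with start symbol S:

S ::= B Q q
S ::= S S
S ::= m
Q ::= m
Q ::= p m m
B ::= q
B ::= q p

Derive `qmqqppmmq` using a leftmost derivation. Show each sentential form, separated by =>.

S => SS   [S ::= S S]
SS => BQqS   [S ::= B Q q]
BQqS => qQqS   [B ::= q]
qQqS => qmqS   [Q ::= m]
qmqS => qmqBQq   [S ::= B Q q]
qmqBQq => qmqqpQq   [B ::= q p]
qmqqpQq => qmqqppmmq   [Q ::= p m m]

S => SS => BQqS => qQqS => qmqS => qmqBQq => qmqqpQq => qmqqppmmq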